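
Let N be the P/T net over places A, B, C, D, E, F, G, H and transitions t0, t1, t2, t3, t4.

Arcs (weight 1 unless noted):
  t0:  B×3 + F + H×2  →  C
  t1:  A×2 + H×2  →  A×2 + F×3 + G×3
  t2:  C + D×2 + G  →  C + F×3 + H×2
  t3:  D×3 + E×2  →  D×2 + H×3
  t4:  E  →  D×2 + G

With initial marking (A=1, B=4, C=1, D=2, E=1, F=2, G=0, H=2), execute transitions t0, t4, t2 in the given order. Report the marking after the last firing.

step 1: fire t0:  (A=1, B=4, C=1, D=2, E=1, F=2, G=0, H=2) → (A=1, B=1, C=2, D=2, E=1, F=1, G=0, H=0)
step 2: fire t4:  (A=1, B=1, C=2, D=2, E=1, F=1, G=0, H=0) → (A=1, B=1, C=2, D=4, E=0, F=1, G=1, H=0)
step 3: fire t2:  (A=1, B=1, C=2, D=4, E=0, F=1, G=1, H=0) → (A=1, B=1, C=2, D=2, E=0, F=4, G=0, H=2)

(A=1, B=1, C=2, D=2, E=0, F=4, G=0, H=2)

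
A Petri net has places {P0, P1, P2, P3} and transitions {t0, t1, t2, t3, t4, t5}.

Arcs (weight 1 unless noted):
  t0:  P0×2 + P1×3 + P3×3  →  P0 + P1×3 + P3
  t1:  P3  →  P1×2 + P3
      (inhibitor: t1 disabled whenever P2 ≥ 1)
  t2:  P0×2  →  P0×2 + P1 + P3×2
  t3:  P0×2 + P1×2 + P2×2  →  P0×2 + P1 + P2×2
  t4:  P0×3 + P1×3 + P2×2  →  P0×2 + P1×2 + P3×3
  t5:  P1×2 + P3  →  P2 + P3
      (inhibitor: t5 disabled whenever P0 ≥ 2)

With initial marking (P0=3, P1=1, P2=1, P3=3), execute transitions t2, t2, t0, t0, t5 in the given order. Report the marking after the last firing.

step 1: fire t2:  (P0=3, P1=1, P2=1, P3=3) → (P0=3, P1=2, P2=1, P3=5)
step 2: fire t2:  (P0=3, P1=2, P2=1, P3=5) → (P0=3, P1=3, P2=1, P3=7)
step 3: fire t0:  (P0=3, P1=3, P2=1, P3=7) → (P0=2, P1=3, P2=1, P3=5)
step 4: fire t0:  (P0=2, P1=3, P2=1, P3=5) → (P0=1, P1=3, P2=1, P3=3)
step 5: fire t5:  (P0=1, P1=3, P2=1, P3=3) → (P0=1, P1=1, P2=2, P3=3)

(P0=1, P1=1, P2=2, P3=3)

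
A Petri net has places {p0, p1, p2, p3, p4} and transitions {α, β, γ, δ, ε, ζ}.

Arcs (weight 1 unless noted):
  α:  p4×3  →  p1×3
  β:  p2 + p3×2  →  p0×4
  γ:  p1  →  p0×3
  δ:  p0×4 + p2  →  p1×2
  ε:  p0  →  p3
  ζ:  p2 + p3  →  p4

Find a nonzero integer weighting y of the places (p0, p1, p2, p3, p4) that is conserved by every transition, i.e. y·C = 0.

Incidence matrix C (rows=places, cols=transitions):
        α    β    γ    δ    ε    ζ
   p0   0    4    3   -4   -1    0
   p1   3    0   -1    2    0    0
   p2   0   -1    0   -1    0   -1
   p3   0   -2    0    0    1   -1
   p4  -3    0    0    0    0    1

Candidate y = [1, 3, 2, 1, 3]; check y·C column-wise:
  col α: 1·0 + 3·3 + 2·0 + 1·0 + 3·-3 = 0
  col β: 1·4 + 3·0 + 2·-1 + 1·-2 + 3·0 = 0
  col γ: 1·3 + 3·-1 + 2·0 + 1·0 + 3·0 = 0
  col δ: 1·-4 + 3·2 + 2·-1 + 1·0 + 3·0 = 0
  col ε: 1·-1 + 3·0 + 2·0 + 1·1 + 3·0 = 0
  col ζ: 1·0 + 3·0 + 2·-1 + 1·-1 + 3·1 = 0

y = (p0:1, p1:3, p2:2, p3:1, p4:3)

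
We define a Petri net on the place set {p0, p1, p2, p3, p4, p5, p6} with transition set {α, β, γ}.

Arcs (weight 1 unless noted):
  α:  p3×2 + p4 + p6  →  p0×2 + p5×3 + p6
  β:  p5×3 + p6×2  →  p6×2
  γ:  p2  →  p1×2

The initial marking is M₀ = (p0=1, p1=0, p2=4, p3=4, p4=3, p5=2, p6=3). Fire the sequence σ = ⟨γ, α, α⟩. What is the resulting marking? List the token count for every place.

(p0=5, p1=2, p2=3, p3=0, p4=1, p5=8, p6=3)

step 1: fire γ:  (p0=1, p1=0, p2=4, p3=4, p4=3, p5=2, p6=3) → (p0=1, p1=2, p2=3, p3=4, p4=3, p5=2, p6=3)
step 2: fire α:  (p0=1, p1=2, p2=3, p3=4, p4=3, p5=2, p6=3) → (p0=3, p1=2, p2=3, p3=2, p4=2, p5=5, p6=3)
step 3: fire α:  (p0=3, p1=2, p2=3, p3=2, p4=2, p5=5, p6=3) → (p0=5, p1=2, p2=3, p3=0, p4=1, p5=8, p6=3)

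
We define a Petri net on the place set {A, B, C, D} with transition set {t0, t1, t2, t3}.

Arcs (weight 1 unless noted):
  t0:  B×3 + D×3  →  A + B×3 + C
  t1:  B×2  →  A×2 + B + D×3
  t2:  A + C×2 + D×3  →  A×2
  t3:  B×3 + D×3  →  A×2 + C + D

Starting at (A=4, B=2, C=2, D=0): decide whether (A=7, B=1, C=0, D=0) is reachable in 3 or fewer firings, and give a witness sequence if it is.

YES — reachable via ⟨t1, t2⟩ (2 firings)

step 1: fire t1:  (A=4, B=2, C=2, D=0) → (A=6, B=1, C=2, D=3)
step 2: fire t2:  (A=6, B=1, C=2, D=3) → (A=7, B=1, C=0, D=0)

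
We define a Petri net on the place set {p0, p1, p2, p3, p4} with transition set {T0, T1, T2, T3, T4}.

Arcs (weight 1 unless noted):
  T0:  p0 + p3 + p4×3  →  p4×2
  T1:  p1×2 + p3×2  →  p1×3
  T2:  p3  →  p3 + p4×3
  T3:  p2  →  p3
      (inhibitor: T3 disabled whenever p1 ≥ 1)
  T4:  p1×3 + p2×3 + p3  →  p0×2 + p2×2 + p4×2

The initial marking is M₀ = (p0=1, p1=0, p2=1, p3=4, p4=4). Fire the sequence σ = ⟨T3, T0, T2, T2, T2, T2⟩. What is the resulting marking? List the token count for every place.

step 1: fire T3:  (p0=1, p1=0, p2=1, p3=4, p4=4) → (p0=1, p1=0, p2=0, p3=5, p4=4)
step 2: fire T0:  (p0=1, p1=0, p2=0, p3=5, p4=4) → (p0=0, p1=0, p2=0, p3=4, p4=3)
step 3: fire T2:  (p0=0, p1=0, p2=0, p3=4, p4=3) → (p0=0, p1=0, p2=0, p3=4, p4=6)
step 4: fire T2:  (p0=0, p1=0, p2=0, p3=4, p4=6) → (p0=0, p1=0, p2=0, p3=4, p4=9)
step 5: fire T2:  (p0=0, p1=0, p2=0, p3=4, p4=9) → (p0=0, p1=0, p2=0, p3=4, p4=12)
step 6: fire T2:  (p0=0, p1=0, p2=0, p3=4, p4=12) → (p0=0, p1=0, p2=0, p3=4, p4=15)

(p0=0, p1=0, p2=0, p3=4, p4=15)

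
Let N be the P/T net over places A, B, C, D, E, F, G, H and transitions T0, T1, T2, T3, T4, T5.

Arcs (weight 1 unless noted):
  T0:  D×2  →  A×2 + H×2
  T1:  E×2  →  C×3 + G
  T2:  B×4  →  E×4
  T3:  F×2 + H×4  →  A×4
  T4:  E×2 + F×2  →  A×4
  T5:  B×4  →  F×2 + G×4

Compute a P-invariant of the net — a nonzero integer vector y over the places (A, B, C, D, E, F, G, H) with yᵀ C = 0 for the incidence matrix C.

y = (A:3, B:0, C:1, D:3, E:0, F:6, G:-3, H:0)

Incidence matrix C (rows=places, cols=transitions):
       T0   T1   T2   T3   T4   T5
    A   2    0    0    4    4    0
    B   0    0   -4    0    0   -4
    C   0    3    0    0    0    0
    D  -2    0    0    0    0    0
    E   0   -2    4    0   -2    0
    F   0    0    0   -2   -2    2
    G   0    1    0    0    0    4
    H   2    0    0   -4    0    0

Candidate y = [3, 0, 1, 3, 0, 6, -3, 0]; check y·C column-wise:
  col T0: 3·2 + 1·0 + 3·-2 + 6·0 + -3·0 + 0·2 = 0
  col T1: 3·0 + 1·3 + 3·0 + 0·-2 + 6·0 + -3·1 = 0
  col T2: 3·0 + 0·-4 + 1·0 + 3·0 + 0·4 + 6·0 + -3·0 = 0
  col T3: 3·4 + 1·0 + 3·0 + 6·-2 + -3·0 + 0·-4 = 0
  col T4: 3·4 + 1·0 + 3·0 + 0·-2 + 6·-2 + -3·0 = 0
  col T5: 3·0 + 0·-4 + 1·0 + 3·0 + 6·2 + -3·4 = 0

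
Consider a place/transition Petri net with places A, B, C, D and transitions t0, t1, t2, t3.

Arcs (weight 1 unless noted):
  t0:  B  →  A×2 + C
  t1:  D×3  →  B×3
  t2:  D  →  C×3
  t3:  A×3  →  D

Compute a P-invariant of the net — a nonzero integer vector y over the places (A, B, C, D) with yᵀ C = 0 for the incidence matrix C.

Incidence matrix C (rows=places, cols=transitions):
       t0   t1   t2   t3
    A   2    0    0   -3
    B  -1    3    0    0
    C   1    0    3    0
    D   0   -3   -1    1

Candidate y = [1, 3, 1, 3]; check y·C column-wise:
  col t0: 1·2 + 3·-1 + 1·1 + 3·0 = 0
  col t1: 1·0 + 3·3 + 1·0 + 3·-3 = 0
  col t2: 1·0 + 3·0 + 1·3 + 3·-1 = 0
  col t3: 1·-3 + 3·0 + 1·0 + 3·1 = 0

y = (A:1, B:3, C:1, D:3)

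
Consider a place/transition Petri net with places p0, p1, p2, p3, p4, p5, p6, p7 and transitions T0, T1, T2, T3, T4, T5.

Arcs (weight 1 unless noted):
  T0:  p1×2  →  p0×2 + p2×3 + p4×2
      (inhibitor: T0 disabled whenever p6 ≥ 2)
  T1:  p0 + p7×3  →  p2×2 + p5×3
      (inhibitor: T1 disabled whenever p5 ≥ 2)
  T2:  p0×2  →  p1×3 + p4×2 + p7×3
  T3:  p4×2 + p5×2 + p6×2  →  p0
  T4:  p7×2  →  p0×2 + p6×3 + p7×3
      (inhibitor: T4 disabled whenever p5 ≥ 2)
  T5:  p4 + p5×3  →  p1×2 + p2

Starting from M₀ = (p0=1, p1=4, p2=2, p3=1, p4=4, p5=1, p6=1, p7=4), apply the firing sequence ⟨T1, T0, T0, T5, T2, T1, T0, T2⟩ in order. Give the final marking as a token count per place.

step 1: fire T1:  (p0=1, p1=4, p2=2, p3=1, p4=4, p5=1, p6=1, p7=4) → (p0=0, p1=4, p2=4, p3=1, p4=4, p5=4, p6=1, p7=1)
step 2: fire T0:  (p0=0, p1=4, p2=4, p3=1, p4=4, p5=4, p6=1, p7=1) → (p0=2, p1=2, p2=7, p3=1, p4=6, p5=4, p6=1, p7=1)
step 3: fire T0:  (p0=2, p1=2, p2=7, p3=1, p4=6, p5=4, p6=1, p7=1) → (p0=4, p1=0, p2=10, p3=1, p4=8, p5=4, p6=1, p7=1)
step 4: fire T5:  (p0=4, p1=0, p2=10, p3=1, p4=8, p5=4, p6=1, p7=1) → (p0=4, p1=2, p2=11, p3=1, p4=7, p5=1, p6=1, p7=1)
step 5: fire T2:  (p0=4, p1=2, p2=11, p3=1, p4=7, p5=1, p6=1, p7=1) → (p0=2, p1=5, p2=11, p3=1, p4=9, p5=1, p6=1, p7=4)
step 6: fire T1:  (p0=2, p1=5, p2=11, p3=1, p4=9, p5=1, p6=1, p7=4) → (p0=1, p1=5, p2=13, p3=1, p4=9, p5=4, p6=1, p7=1)
step 7: fire T0:  (p0=1, p1=5, p2=13, p3=1, p4=9, p5=4, p6=1, p7=1) → (p0=3, p1=3, p2=16, p3=1, p4=11, p5=4, p6=1, p7=1)
step 8: fire T2:  (p0=3, p1=3, p2=16, p3=1, p4=11, p5=4, p6=1, p7=1) → (p0=1, p1=6, p2=16, p3=1, p4=13, p5=4, p6=1, p7=4)

(p0=1, p1=6, p2=16, p3=1, p4=13, p5=4, p6=1, p7=4)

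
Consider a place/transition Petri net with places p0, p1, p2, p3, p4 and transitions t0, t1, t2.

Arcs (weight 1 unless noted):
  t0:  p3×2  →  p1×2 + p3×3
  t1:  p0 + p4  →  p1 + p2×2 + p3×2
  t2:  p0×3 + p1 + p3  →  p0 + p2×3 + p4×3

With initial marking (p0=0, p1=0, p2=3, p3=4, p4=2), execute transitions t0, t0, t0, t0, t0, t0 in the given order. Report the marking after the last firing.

(p0=0, p1=12, p2=3, p3=10, p4=2)

step 1: fire t0:  (p0=0, p1=0, p2=3, p3=4, p4=2) → (p0=0, p1=2, p2=3, p3=5, p4=2)
step 2: fire t0:  (p0=0, p1=2, p2=3, p3=5, p4=2) → (p0=0, p1=4, p2=3, p3=6, p4=2)
step 3: fire t0:  (p0=0, p1=4, p2=3, p3=6, p4=2) → (p0=0, p1=6, p2=3, p3=7, p4=2)
step 4: fire t0:  (p0=0, p1=6, p2=3, p3=7, p4=2) → (p0=0, p1=8, p2=3, p3=8, p4=2)
step 5: fire t0:  (p0=0, p1=8, p2=3, p3=8, p4=2) → (p0=0, p1=10, p2=3, p3=9, p4=2)
step 6: fire t0:  (p0=0, p1=10, p2=3, p3=9, p4=2) → (p0=0, p1=12, p2=3, p3=10, p4=2)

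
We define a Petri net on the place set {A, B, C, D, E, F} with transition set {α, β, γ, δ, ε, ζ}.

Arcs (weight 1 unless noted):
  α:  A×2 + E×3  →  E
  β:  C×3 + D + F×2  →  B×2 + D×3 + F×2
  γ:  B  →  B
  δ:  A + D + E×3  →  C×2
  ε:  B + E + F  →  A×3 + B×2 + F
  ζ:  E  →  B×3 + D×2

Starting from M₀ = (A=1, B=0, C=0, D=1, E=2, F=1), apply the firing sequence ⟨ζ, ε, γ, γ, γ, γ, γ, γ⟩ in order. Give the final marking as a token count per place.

step 1: fire ζ:  (A=1, B=0, C=0, D=1, E=2, F=1) → (A=1, B=3, C=0, D=3, E=1, F=1)
step 2: fire ε:  (A=1, B=3, C=0, D=3, E=1, F=1) → (A=4, B=4, C=0, D=3, E=0, F=1)
step 3: fire γ:  (A=4, B=4, C=0, D=3, E=0, F=1) → (A=4, B=4, C=0, D=3, E=0, F=1)
step 4: fire γ:  (A=4, B=4, C=0, D=3, E=0, F=1) → (A=4, B=4, C=0, D=3, E=0, F=1)
step 5: fire γ:  (A=4, B=4, C=0, D=3, E=0, F=1) → (A=4, B=4, C=0, D=3, E=0, F=1)
step 6: fire γ:  (A=4, B=4, C=0, D=3, E=0, F=1) → (A=4, B=4, C=0, D=3, E=0, F=1)
step 7: fire γ:  (A=4, B=4, C=0, D=3, E=0, F=1) → (A=4, B=4, C=0, D=3, E=0, F=1)
step 8: fire γ:  (A=4, B=4, C=0, D=3, E=0, F=1) → (A=4, B=4, C=0, D=3, E=0, F=1)

(A=4, B=4, C=0, D=3, E=0, F=1)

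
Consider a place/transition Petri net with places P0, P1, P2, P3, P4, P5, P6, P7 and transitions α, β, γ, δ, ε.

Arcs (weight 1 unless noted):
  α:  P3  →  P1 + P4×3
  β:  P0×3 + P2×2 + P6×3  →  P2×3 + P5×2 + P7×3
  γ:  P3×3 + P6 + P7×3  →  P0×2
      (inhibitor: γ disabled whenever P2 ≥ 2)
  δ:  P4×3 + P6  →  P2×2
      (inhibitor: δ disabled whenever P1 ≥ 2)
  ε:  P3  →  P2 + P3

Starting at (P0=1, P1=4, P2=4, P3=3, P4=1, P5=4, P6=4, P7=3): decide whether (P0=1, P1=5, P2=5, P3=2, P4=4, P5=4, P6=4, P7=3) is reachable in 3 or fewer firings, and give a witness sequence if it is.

YES — reachable via ⟨α, ε⟩ (2 firings)

step 1: fire α:  (P0=1, P1=4, P2=4, P3=3, P4=1, P5=4, P6=4, P7=3) → (P0=1, P1=5, P2=4, P3=2, P4=4, P5=4, P6=4, P7=3)
step 2: fire ε:  (P0=1, P1=5, P2=4, P3=2, P4=4, P5=4, P6=4, P7=3) → (P0=1, P1=5, P2=5, P3=2, P4=4, P5=4, P6=4, P7=3)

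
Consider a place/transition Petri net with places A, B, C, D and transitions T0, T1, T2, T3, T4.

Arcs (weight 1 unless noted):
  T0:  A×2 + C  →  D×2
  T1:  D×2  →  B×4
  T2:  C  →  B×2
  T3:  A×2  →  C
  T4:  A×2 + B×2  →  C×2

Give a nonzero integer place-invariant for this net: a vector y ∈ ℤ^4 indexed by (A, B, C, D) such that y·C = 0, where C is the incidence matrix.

Incidence matrix C (rows=places, cols=transitions):
       T0   T1   T2   T3   T4
    A  -2    0    0   -2   -2
    B   0    4    2    0   -2
    C  -1    0   -1    1    2
    D   2   -2    0    0    0

Candidate y = [1, 1, 2, 2]; check y·C column-wise:
  col T0: 1·-2 + 1·0 + 2·-1 + 2·2 = 0
  col T1: 1·0 + 1·4 + 2·0 + 2·-2 = 0
  col T2: 1·0 + 1·2 + 2·-1 + 2·0 = 0
  col T3: 1·-2 + 1·0 + 2·1 + 2·0 = 0
  col T4: 1·-2 + 1·-2 + 2·2 + 2·0 = 0

y = (A:1, B:1, C:2, D:2)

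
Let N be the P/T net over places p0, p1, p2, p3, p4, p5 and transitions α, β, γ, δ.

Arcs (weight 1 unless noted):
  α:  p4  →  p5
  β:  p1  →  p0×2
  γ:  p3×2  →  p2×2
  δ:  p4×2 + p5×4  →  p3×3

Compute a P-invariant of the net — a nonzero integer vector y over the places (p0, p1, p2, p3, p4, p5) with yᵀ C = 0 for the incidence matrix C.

y = (p0:1, p1:2, p2:0, p3:0, p4:0, p5:0)

Incidence matrix C (rows=places, cols=transitions):
        α    β    γ    δ
   p0   0    2    0    0
   p1   0   -1    0    0
   p2   0    0    2    0
   p3   0    0   -2    3
   p4  -1    0    0   -2
   p5   1    0    0   -4

Candidate y = [1, 2, 0, 0, 0, 0]; check y·C column-wise:
  col α: 1·0 + 2·0 + 0·-1 + 0·1 = 0
  col β: 1·2 + 2·-1 = 0
  col γ: 1·0 + 2·0 + 0·2 + 0·-2 = 0
  col δ: 1·0 + 2·0 + 0·3 + 0·-2 + 0·-4 = 0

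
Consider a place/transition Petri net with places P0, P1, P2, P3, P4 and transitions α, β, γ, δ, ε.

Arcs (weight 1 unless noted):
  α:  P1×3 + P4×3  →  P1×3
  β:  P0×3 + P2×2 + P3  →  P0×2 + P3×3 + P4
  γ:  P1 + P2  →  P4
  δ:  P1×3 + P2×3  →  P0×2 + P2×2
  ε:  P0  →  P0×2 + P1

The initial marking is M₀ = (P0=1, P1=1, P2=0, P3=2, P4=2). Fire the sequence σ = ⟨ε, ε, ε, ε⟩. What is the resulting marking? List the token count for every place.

(P0=5, P1=5, P2=0, P3=2, P4=2)

step 1: fire ε:  (P0=1, P1=1, P2=0, P3=2, P4=2) → (P0=2, P1=2, P2=0, P3=2, P4=2)
step 2: fire ε:  (P0=2, P1=2, P2=0, P3=2, P4=2) → (P0=3, P1=3, P2=0, P3=2, P4=2)
step 3: fire ε:  (P0=3, P1=3, P2=0, P3=2, P4=2) → (P0=4, P1=4, P2=0, P3=2, P4=2)
step 4: fire ε:  (P0=4, P1=4, P2=0, P3=2, P4=2) → (P0=5, P1=5, P2=0, P3=2, P4=2)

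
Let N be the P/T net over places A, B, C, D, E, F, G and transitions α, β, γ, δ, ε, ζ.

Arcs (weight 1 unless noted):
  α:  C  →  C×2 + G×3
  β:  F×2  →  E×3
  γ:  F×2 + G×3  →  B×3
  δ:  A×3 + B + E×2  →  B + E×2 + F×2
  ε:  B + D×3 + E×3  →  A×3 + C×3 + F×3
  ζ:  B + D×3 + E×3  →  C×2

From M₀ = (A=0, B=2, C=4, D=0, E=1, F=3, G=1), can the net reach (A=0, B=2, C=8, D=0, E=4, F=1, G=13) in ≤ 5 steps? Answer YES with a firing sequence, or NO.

step 1: fire α:  (A=0, B=2, C=4, D=0, E=1, F=3, G=1) → (A=0, B=2, C=5, D=0, E=1, F=3, G=4)
step 2: fire α:  (A=0, B=2, C=5, D=0, E=1, F=3, G=4) → (A=0, B=2, C=6, D=0, E=1, F=3, G=7)
step 3: fire α:  (A=0, B=2, C=6, D=0, E=1, F=3, G=7) → (A=0, B=2, C=7, D=0, E=1, F=3, G=10)
step 4: fire α:  (A=0, B=2, C=7, D=0, E=1, F=3, G=10) → (A=0, B=2, C=8, D=0, E=1, F=3, G=13)
step 5: fire β:  (A=0, B=2, C=8, D=0, E=1, F=3, G=13) → (A=0, B=2, C=8, D=0, E=4, F=1, G=13)

YES — reachable via ⟨α, α, α, α, β⟩ (5 firings)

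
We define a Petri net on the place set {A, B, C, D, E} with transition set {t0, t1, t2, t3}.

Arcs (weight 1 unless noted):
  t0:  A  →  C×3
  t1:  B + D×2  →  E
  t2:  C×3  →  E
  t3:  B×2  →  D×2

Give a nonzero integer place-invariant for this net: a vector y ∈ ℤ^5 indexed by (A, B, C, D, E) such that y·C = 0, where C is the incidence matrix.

Incidence matrix C (rows=places, cols=transitions):
       t0   t1   t2   t3
    A  -1    0    0    0
    B   0   -1    0   -2
    C   3    0   -3    0
    D   0   -2    0    2
    E   0    1    1    0

Candidate y = [3, 1, 1, 1, 3]; check y·C column-wise:
  col t0: 3·-1 + 1·0 + 1·3 + 1·0 + 3·0 = 0
  col t1: 3·0 + 1·-1 + 1·0 + 1·-2 + 3·1 = 0
  col t2: 3·0 + 1·0 + 1·-3 + 1·0 + 3·1 = 0
  col t3: 3·0 + 1·-2 + 1·0 + 1·2 + 3·0 = 0

y = (A:3, B:1, C:1, D:1, E:3)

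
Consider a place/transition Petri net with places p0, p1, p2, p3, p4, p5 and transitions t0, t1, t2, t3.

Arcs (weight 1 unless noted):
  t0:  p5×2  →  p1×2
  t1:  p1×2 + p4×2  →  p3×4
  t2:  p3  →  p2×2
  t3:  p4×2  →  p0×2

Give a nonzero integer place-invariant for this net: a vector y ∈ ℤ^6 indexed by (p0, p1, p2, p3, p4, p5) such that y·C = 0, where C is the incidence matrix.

Incidence matrix C (rows=places, cols=transitions):
       t0   t1   t2   t3
   p0   0    0    0    2
   p1   2   -2    0    0
   p2   0    0    2    0
   p3   0    4   -1    0
   p4   0   -2    0   -2
   p5  -2    0    0    0

Candidate y = [4, 0, 1, 2, 4, 0]; check y·C column-wise:
  col t0: 4·0 + 0·2 + 1·0 + 2·0 + 4·0 + 0·-2 = 0
  col t1: 4·0 + 0·-2 + 1·0 + 2·4 + 4·-2 = 0
  col t2: 4·0 + 1·2 + 2·-1 + 4·0 = 0
  col t3: 4·2 + 1·0 + 2·0 + 4·-2 = 0

y = (p0:4, p1:0, p2:1, p3:2, p4:4, p5:0)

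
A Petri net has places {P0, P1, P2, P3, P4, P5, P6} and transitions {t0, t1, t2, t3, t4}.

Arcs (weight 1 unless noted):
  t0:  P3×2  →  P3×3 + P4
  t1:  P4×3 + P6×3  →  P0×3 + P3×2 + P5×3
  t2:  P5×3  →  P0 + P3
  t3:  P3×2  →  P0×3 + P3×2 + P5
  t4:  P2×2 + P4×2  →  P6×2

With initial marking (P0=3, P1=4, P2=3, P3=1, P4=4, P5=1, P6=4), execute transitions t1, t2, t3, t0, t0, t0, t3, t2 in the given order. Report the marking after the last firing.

step 1: fire t1:  (P0=3, P1=4, P2=3, P3=1, P4=4, P5=1, P6=4) → (P0=6, P1=4, P2=3, P3=3, P4=1, P5=4, P6=1)
step 2: fire t2:  (P0=6, P1=4, P2=3, P3=3, P4=1, P5=4, P6=1) → (P0=7, P1=4, P2=3, P3=4, P4=1, P5=1, P6=1)
step 3: fire t3:  (P0=7, P1=4, P2=3, P3=4, P4=1, P5=1, P6=1) → (P0=10, P1=4, P2=3, P3=4, P4=1, P5=2, P6=1)
step 4: fire t0:  (P0=10, P1=4, P2=3, P3=4, P4=1, P5=2, P6=1) → (P0=10, P1=4, P2=3, P3=5, P4=2, P5=2, P6=1)
step 5: fire t0:  (P0=10, P1=4, P2=3, P3=5, P4=2, P5=2, P6=1) → (P0=10, P1=4, P2=3, P3=6, P4=3, P5=2, P6=1)
step 6: fire t0:  (P0=10, P1=4, P2=3, P3=6, P4=3, P5=2, P6=1) → (P0=10, P1=4, P2=3, P3=7, P4=4, P5=2, P6=1)
step 7: fire t3:  (P0=10, P1=4, P2=3, P3=7, P4=4, P5=2, P6=1) → (P0=13, P1=4, P2=3, P3=7, P4=4, P5=3, P6=1)
step 8: fire t2:  (P0=13, P1=4, P2=3, P3=7, P4=4, P5=3, P6=1) → (P0=14, P1=4, P2=3, P3=8, P4=4, P5=0, P6=1)

(P0=14, P1=4, P2=3, P3=8, P4=4, P5=0, P6=1)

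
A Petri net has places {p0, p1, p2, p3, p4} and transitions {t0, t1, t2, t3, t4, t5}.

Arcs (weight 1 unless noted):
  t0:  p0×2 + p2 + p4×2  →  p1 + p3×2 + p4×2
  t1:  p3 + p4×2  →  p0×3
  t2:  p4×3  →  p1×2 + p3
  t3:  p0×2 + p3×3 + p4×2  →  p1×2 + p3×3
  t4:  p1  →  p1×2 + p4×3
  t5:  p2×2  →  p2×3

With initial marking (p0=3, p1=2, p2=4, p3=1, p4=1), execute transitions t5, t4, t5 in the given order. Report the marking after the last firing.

(p0=3, p1=3, p2=6, p3=1, p4=4)

step 1: fire t5:  (p0=3, p1=2, p2=4, p3=1, p4=1) → (p0=3, p1=2, p2=5, p3=1, p4=1)
step 2: fire t4:  (p0=3, p1=2, p2=5, p3=1, p4=1) → (p0=3, p1=3, p2=5, p3=1, p4=4)
step 3: fire t5:  (p0=3, p1=3, p2=5, p3=1, p4=4) → (p0=3, p1=3, p2=6, p3=1, p4=4)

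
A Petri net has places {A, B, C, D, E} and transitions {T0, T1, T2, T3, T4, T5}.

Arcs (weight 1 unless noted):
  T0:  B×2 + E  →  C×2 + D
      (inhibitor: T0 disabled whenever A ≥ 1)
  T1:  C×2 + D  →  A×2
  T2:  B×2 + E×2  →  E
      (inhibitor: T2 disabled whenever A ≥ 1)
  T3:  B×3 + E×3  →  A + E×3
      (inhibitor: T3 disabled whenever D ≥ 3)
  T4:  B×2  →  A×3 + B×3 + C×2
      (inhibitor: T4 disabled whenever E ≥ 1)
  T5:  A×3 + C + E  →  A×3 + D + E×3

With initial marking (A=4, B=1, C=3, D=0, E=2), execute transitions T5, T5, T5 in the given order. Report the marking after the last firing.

(A=4, B=1, C=0, D=3, E=8)

step 1: fire T5:  (A=4, B=1, C=3, D=0, E=2) → (A=4, B=1, C=2, D=1, E=4)
step 2: fire T5:  (A=4, B=1, C=2, D=1, E=4) → (A=4, B=1, C=1, D=2, E=6)
step 3: fire T5:  (A=4, B=1, C=1, D=2, E=6) → (A=4, B=1, C=0, D=3, E=8)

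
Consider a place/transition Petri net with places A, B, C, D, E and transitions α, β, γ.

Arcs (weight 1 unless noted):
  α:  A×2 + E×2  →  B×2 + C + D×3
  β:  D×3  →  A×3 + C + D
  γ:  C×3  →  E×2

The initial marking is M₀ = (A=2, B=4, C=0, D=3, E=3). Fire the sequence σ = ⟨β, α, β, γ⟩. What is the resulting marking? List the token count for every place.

(A=6, B=6, C=0, D=2, E=3)

step 1: fire β:  (A=2, B=4, C=0, D=3, E=3) → (A=5, B=4, C=1, D=1, E=3)
step 2: fire α:  (A=5, B=4, C=1, D=1, E=3) → (A=3, B=6, C=2, D=4, E=1)
step 3: fire β:  (A=3, B=6, C=2, D=4, E=1) → (A=6, B=6, C=3, D=2, E=1)
step 4: fire γ:  (A=6, B=6, C=3, D=2, E=1) → (A=6, B=6, C=0, D=2, E=3)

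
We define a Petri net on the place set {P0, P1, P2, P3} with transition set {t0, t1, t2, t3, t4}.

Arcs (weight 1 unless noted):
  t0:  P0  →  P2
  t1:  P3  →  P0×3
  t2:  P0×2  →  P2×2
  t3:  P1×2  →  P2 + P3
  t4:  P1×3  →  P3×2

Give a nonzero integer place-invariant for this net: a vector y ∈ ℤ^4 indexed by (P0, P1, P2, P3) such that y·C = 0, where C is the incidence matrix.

y = (P0:1, P1:2, P2:1, P3:3)

Incidence matrix C (rows=places, cols=transitions):
       t0   t1   t2   t3   t4
   P0  -1    3   -2    0    0
   P1   0    0    0   -2   -3
   P2   1    0    2    1    0
   P3   0   -1    0    1    2

Candidate y = [1, 2, 1, 3]; check y·C column-wise:
  col t0: 1·-1 + 2·0 + 1·1 + 3·0 = 0
  col t1: 1·3 + 2·0 + 1·0 + 3·-1 = 0
  col t2: 1·-2 + 2·0 + 1·2 + 3·0 = 0
  col t3: 1·0 + 2·-2 + 1·1 + 3·1 = 0
  col t4: 1·0 + 2·-3 + 1·0 + 3·2 = 0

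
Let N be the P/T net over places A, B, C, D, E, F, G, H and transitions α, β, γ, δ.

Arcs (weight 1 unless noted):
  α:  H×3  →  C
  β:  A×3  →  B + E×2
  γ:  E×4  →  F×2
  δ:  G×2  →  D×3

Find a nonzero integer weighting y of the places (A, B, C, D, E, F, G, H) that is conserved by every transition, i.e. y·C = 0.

y = (A:1, B:3, C:0, D:0, E:0, F:0, G:0, H:0)

Incidence matrix C (rows=places, cols=transitions):
        α    β    γ    δ
    A   0   -3    0    0
    B   0    1    0    0
    C   1    0    0    0
    D   0    0    0    3
    E   0    2   -4    0
    F   0    0    2    0
    G   0    0    0   -2
    H  -3    0    0    0

Candidate y = [1, 3, 0, 0, 0, 0, 0, 0]; check y·C column-wise:
  col α: 1·0 + 3·0 + 0·1 + 0·-3 = 0
  col β: 1·-3 + 3·1 + 0·2 = 0
  col γ: 1·0 + 3·0 + 0·-4 + 0·2 = 0
  col δ: 1·0 + 3·0 + 0·3 + 0·-2 = 0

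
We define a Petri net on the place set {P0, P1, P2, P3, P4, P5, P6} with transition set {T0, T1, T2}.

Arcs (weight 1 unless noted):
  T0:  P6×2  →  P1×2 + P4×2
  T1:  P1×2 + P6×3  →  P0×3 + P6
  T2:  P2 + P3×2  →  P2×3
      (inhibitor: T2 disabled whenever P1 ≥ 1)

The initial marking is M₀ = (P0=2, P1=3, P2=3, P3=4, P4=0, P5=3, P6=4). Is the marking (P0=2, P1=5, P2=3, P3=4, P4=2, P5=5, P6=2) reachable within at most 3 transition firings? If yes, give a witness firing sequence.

depth 0: 1 marking
depth 1: 3 markings reached so far
depth 2: 5 markings reached so far
depth 3: 5 markings reached so far
(frontier empty at depth 3; search complete)
target is not among the 5 markings reachable within 3 steps

NO — not reachable within 3 firings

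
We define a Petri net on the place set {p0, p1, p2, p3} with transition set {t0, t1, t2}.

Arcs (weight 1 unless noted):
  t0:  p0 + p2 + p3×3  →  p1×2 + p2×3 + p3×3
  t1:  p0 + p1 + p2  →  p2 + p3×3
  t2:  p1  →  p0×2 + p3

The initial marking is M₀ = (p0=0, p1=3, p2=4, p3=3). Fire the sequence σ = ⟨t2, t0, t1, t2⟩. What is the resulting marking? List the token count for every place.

step 1: fire t2:  (p0=0, p1=3, p2=4, p3=3) → (p0=2, p1=2, p2=4, p3=4)
step 2: fire t0:  (p0=2, p1=2, p2=4, p3=4) → (p0=1, p1=4, p2=6, p3=4)
step 3: fire t1:  (p0=1, p1=4, p2=6, p3=4) → (p0=0, p1=3, p2=6, p3=7)
step 4: fire t2:  (p0=0, p1=3, p2=6, p3=7) → (p0=2, p1=2, p2=6, p3=8)

(p0=2, p1=2, p2=6, p3=8)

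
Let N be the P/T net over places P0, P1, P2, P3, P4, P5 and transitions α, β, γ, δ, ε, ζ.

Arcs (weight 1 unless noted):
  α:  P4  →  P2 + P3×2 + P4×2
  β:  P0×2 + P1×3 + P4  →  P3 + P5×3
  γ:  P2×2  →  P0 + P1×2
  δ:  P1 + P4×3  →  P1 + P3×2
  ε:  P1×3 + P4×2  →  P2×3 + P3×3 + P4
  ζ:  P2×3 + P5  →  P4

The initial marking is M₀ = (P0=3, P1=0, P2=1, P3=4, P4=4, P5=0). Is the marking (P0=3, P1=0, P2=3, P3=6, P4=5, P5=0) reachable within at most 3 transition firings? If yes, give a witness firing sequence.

depth 0: 1 marking
depth 1: 2 markings reached so far
depth 2: 4 markings reached so far
depth 3: 7 markings reached so far
target is not among the 7 markings reachable within 3 steps

NO — not reachable within 3 firings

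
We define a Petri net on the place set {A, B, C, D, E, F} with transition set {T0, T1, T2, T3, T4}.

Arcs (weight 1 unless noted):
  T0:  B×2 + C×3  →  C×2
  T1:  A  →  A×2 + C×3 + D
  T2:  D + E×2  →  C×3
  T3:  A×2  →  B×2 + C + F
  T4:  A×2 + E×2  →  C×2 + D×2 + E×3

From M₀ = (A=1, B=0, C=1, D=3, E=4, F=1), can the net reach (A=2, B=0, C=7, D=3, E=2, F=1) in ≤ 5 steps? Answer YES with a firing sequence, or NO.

YES — reachable via ⟨T1, T2⟩ (2 firings)

step 1: fire T1:  (A=1, B=0, C=1, D=3, E=4, F=1) → (A=2, B=0, C=4, D=4, E=4, F=1)
step 2: fire T2:  (A=2, B=0, C=4, D=4, E=4, F=1) → (A=2, B=0, C=7, D=3, E=2, F=1)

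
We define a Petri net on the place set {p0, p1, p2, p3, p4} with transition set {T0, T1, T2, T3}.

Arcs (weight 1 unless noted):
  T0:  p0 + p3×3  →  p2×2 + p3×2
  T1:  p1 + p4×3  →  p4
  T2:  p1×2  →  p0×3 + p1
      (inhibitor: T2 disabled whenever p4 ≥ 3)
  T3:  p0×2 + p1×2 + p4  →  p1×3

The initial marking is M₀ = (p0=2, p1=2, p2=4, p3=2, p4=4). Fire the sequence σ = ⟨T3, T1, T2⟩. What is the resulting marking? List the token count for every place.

step 1: fire T3:  (p0=2, p1=2, p2=4, p3=2, p4=4) → (p0=0, p1=3, p2=4, p3=2, p4=3)
step 2: fire T1:  (p0=0, p1=3, p2=4, p3=2, p4=3) → (p0=0, p1=2, p2=4, p3=2, p4=1)
step 3: fire T2:  (p0=0, p1=2, p2=4, p3=2, p4=1) → (p0=3, p1=1, p2=4, p3=2, p4=1)

(p0=3, p1=1, p2=4, p3=2, p4=1)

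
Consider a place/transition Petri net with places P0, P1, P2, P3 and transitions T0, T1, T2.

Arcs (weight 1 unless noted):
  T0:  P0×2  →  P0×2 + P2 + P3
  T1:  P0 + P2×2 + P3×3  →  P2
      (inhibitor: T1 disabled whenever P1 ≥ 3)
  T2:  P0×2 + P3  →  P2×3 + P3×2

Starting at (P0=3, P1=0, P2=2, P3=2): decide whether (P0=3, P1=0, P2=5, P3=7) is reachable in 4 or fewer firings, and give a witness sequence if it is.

NO — not reachable within 4 firings

depth 0: 1 marking
depth 1: 3 markings reached so far
depth 2: 7 markings reached so far
depth 3: 11 markings reached so far
depth 4: 15 markings reached so far
target is not among the 15 markings reachable within 4 steps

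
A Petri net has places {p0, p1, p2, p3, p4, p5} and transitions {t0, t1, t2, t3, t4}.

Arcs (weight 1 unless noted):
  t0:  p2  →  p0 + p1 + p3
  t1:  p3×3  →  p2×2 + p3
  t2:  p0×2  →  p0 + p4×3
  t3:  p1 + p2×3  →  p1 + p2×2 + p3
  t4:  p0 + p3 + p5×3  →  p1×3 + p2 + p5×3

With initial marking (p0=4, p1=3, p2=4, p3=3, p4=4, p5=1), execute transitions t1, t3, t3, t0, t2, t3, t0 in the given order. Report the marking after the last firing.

(p0=5, p1=5, p2=1, p3=6, p4=7, p5=1)

step 1: fire t1:  (p0=4, p1=3, p2=4, p3=3, p4=4, p5=1) → (p0=4, p1=3, p2=6, p3=1, p4=4, p5=1)
step 2: fire t3:  (p0=4, p1=3, p2=6, p3=1, p4=4, p5=1) → (p0=4, p1=3, p2=5, p3=2, p4=4, p5=1)
step 3: fire t3:  (p0=4, p1=3, p2=5, p3=2, p4=4, p5=1) → (p0=4, p1=3, p2=4, p3=3, p4=4, p5=1)
step 4: fire t0:  (p0=4, p1=3, p2=4, p3=3, p4=4, p5=1) → (p0=5, p1=4, p2=3, p3=4, p4=4, p5=1)
step 5: fire t2:  (p0=5, p1=4, p2=3, p3=4, p4=4, p5=1) → (p0=4, p1=4, p2=3, p3=4, p4=7, p5=1)
step 6: fire t3:  (p0=4, p1=4, p2=3, p3=4, p4=7, p5=1) → (p0=4, p1=4, p2=2, p3=5, p4=7, p5=1)
step 7: fire t0:  (p0=4, p1=4, p2=2, p3=5, p4=7, p5=1) → (p0=5, p1=5, p2=1, p3=6, p4=7, p5=1)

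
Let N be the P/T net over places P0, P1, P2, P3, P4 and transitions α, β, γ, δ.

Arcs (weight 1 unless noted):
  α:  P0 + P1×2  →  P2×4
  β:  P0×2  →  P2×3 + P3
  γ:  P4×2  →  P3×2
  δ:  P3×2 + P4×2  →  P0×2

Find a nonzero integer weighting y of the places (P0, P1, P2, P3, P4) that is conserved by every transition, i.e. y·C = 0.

y = (P0:2, P1:1, P2:1, P3:1, P4:1)

Incidence matrix C (rows=places, cols=transitions):
        α    β    γ    δ
   P0  -1   -2    0    2
   P1  -2    0    0    0
   P2   4    3    0    0
   P3   0    1    2   -2
   P4   0    0   -2   -2

Candidate y = [2, 1, 1, 1, 1]; check y·C column-wise:
  col α: 2·-1 + 1·-2 + 1·4 + 1·0 + 1·0 = 0
  col β: 2·-2 + 1·0 + 1·3 + 1·1 + 1·0 = 0
  col γ: 2·0 + 1·0 + 1·0 + 1·2 + 1·-2 = 0
  col δ: 2·2 + 1·0 + 1·0 + 1·-2 + 1·-2 = 0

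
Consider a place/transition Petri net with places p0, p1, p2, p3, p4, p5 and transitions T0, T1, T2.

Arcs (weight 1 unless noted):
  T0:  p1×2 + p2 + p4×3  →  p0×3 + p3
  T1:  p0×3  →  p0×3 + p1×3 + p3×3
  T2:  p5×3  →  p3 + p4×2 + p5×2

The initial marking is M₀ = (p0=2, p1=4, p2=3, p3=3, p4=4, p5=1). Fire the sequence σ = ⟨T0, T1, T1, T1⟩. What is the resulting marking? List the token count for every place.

(p0=5, p1=11, p2=2, p3=13, p4=1, p5=1)

step 1: fire T0:  (p0=2, p1=4, p2=3, p3=3, p4=4, p5=1) → (p0=5, p1=2, p2=2, p3=4, p4=1, p5=1)
step 2: fire T1:  (p0=5, p1=2, p2=2, p3=4, p4=1, p5=1) → (p0=5, p1=5, p2=2, p3=7, p4=1, p5=1)
step 3: fire T1:  (p0=5, p1=5, p2=2, p3=7, p4=1, p5=1) → (p0=5, p1=8, p2=2, p3=10, p4=1, p5=1)
step 4: fire T1:  (p0=5, p1=8, p2=2, p3=10, p4=1, p5=1) → (p0=5, p1=11, p2=2, p3=13, p4=1, p5=1)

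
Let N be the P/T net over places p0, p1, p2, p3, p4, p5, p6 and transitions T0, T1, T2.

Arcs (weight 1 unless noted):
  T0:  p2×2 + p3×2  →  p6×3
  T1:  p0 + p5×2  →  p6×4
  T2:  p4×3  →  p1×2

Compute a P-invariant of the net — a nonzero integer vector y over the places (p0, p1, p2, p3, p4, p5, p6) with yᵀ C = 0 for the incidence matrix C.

Incidence matrix C (rows=places, cols=transitions):
       T0   T1   T2
   p0   0   -1    0
   p1   0    0    2
   p2  -2    0    0
   p3  -2    0    0
   p4   0    0   -3
   p5   0   -2    0
   p6   3    4    0

Candidate y = [0, 0, 1, -1, 0, 0, 0]; check y·C column-wise:
  col T0: 1·-2 + -1·-2 + 0·3 = 0
  col T1: 0·-1 + 1·0 + -1·0 + 0·-2 + 0·4 = 0
  col T2: 0·2 + 1·0 + -1·0 + 0·-3 = 0

y = (p0:0, p1:0, p2:1, p3:-1, p4:0, p5:0, p6:0)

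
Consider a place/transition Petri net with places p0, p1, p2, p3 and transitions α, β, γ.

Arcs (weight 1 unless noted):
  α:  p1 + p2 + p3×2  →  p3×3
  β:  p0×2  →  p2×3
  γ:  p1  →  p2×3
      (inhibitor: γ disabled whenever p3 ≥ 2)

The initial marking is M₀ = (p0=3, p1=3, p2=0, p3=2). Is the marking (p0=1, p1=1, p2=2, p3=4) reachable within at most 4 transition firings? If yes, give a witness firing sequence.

NO — not reachable within 4 firings

depth 0: 1 marking
depth 1: 2 markings reached so far
depth 2: 3 markings reached so far
depth 3: 4 markings reached so far
depth 4: 5 markings reached so far
target is not among the 5 markings reachable within 4 steps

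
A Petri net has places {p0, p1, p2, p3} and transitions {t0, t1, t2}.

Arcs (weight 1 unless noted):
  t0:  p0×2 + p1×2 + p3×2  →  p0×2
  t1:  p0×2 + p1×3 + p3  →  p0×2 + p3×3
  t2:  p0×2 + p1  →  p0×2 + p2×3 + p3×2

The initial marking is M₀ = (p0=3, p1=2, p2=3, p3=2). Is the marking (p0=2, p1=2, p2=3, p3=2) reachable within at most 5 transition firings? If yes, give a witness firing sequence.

depth 0: 1 marking
depth 1: 3 markings reached so far
depth 2: 4 markings reached so far
depth 3: 4 markings reached so far
(frontier empty at depth 3; search complete)
target is not among the 4 markings reachable within 5 steps

NO — not reachable within 5 firings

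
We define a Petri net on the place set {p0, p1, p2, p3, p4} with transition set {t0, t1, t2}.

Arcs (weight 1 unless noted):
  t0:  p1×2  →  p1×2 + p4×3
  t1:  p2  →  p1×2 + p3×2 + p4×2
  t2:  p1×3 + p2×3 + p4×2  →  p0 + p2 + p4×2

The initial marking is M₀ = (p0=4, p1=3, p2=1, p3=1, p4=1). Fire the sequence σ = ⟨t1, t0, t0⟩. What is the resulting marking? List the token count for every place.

(p0=4, p1=5, p2=0, p3=3, p4=9)

step 1: fire t1:  (p0=4, p1=3, p2=1, p3=1, p4=1) → (p0=4, p1=5, p2=0, p3=3, p4=3)
step 2: fire t0:  (p0=4, p1=5, p2=0, p3=3, p4=3) → (p0=4, p1=5, p2=0, p3=3, p4=6)
step 3: fire t0:  (p0=4, p1=5, p2=0, p3=3, p4=6) → (p0=4, p1=5, p2=0, p3=3, p4=9)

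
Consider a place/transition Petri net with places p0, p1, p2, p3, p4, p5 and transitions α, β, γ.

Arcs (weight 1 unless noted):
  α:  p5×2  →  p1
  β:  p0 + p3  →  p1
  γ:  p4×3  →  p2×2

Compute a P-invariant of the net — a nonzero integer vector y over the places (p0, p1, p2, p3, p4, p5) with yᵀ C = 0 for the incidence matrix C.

Incidence matrix C (rows=places, cols=transitions):
        α    β    γ
   p0   0   -1    0
   p1   1    1    0
   p2   0    0    2
   p3   0   -1    0
   p4   0    0   -3
   p5  -2    0    0

Candidate y = [1, 0, 0, -1, 0, 0]; check y·C column-wise:
  col α: 1·0 + 0·1 + -1·0 + 0·-2 = 0
  col β: 1·-1 + 0·1 + -1·-1 = 0
  col γ: 1·0 + 0·2 + -1·0 + 0·-3 = 0

y = (p0:1, p1:0, p2:0, p3:-1, p4:0, p5:0)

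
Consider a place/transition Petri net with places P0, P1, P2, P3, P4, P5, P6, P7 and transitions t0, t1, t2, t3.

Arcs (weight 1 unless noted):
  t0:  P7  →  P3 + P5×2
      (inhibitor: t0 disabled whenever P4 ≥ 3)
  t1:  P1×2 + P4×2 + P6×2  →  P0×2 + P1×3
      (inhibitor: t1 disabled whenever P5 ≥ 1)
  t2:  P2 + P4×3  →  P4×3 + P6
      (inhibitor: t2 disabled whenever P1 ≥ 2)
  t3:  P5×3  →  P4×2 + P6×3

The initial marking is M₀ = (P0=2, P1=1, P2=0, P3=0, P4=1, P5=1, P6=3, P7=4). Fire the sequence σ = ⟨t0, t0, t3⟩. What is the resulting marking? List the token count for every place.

step 1: fire t0:  (P0=2, P1=1, P2=0, P3=0, P4=1, P5=1, P6=3, P7=4) → (P0=2, P1=1, P2=0, P3=1, P4=1, P5=3, P6=3, P7=3)
step 2: fire t0:  (P0=2, P1=1, P2=0, P3=1, P4=1, P5=3, P6=3, P7=3) → (P0=2, P1=1, P2=0, P3=2, P4=1, P5=5, P6=3, P7=2)
step 3: fire t3:  (P0=2, P1=1, P2=0, P3=2, P4=1, P5=5, P6=3, P7=2) → (P0=2, P1=1, P2=0, P3=2, P4=3, P5=2, P6=6, P7=2)

(P0=2, P1=1, P2=0, P3=2, P4=3, P5=2, P6=6, P7=2)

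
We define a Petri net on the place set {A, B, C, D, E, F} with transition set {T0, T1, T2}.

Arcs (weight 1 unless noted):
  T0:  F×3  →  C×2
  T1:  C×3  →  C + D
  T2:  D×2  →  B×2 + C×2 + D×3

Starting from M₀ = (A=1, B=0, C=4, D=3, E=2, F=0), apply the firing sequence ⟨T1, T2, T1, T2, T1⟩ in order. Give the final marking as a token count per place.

(A=1, B=4, C=2, D=8, E=2, F=0)

step 1: fire T1:  (A=1, B=0, C=4, D=3, E=2, F=0) → (A=1, B=0, C=2, D=4, E=2, F=0)
step 2: fire T2:  (A=1, B=0, C=2, D=4, E=2, F=0) → (A=1, B=2, C=4, D=5, E=2, F=0)
step 3: fire T1:  (A=1, B=2, C=4, D=5, E=2, F=0) → (A=1, B=2, C=2, D=6, E=2, F=0)
step 4: fire T2:  (A=1, B=2, C=2, D=6, E=2, F=0) → (A=1, B=4, C=4, D=7, E=2, F=0)
step 5: fire T1:  (A=1, B=4, C=4, D=7, E=2, F=0) → (A=1, B=4, C=2, D=8, E=2, F=0)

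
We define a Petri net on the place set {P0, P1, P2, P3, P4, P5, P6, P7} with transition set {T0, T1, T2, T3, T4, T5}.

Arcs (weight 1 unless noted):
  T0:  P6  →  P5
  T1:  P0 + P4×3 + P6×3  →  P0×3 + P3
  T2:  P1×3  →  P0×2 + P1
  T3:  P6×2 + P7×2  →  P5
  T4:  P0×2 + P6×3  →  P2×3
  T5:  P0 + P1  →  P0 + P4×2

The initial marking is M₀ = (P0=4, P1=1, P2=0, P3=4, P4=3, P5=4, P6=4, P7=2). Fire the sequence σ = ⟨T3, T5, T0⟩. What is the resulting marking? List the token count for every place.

step 1: fire T3:  (P0=4, P1=1, P2=0, P3=4, P4=3, P5=4, P6=4, P7=2) → (P0=4, P1=1, P2=0, P3=4, P4=3, P5=5, P6=2, P7=0)
step 2: fire T5:  (P0=4, P1=1, P2=0, P3=4, P4=3, P5=5, P6=2, P7=0) → (P0=4, P1=0, P2=0, P3=4, P4=5, P5=5, P6=2, P7=0)
step 3: fire T0:  (P0=4, P1=0, P2=0, P3=4, P4=5, P5=5, P6=2, P7=0) → (P0=4, P1=0, P2=0, P3=4, P4=5, P5=6, P6=1, P7=0)

(P0=4, P1=0, P2=0, P3=4, P4=5, P5=6, P6=1, P7=0)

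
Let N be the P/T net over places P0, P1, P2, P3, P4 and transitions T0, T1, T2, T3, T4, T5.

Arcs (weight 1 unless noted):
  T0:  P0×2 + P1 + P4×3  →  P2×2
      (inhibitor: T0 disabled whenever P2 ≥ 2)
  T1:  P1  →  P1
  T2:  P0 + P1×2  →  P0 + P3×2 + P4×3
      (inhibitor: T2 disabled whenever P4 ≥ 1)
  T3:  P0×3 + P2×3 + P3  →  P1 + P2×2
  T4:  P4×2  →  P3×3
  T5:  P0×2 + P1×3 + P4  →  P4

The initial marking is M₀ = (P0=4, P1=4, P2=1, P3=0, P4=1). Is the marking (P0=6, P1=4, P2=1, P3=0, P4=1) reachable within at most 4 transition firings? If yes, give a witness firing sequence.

NO — not reachable within 4 firings

depth 0: 1 marking
depth 1: 2 markings reached so far
depth 2: 2 markings reached so far
(frontier empty at depth 2; search complete)
target is not among the 2 markings reachable within 4 steps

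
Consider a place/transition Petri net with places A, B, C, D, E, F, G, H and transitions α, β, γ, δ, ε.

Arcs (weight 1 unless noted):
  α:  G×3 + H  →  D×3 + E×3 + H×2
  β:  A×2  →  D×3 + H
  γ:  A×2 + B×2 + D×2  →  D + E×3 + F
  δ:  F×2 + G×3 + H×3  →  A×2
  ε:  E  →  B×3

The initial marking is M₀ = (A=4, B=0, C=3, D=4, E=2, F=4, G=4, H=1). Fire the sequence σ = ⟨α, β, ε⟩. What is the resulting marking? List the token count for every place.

(A=2, B=3, C=3, D=10, E=4, F=4, G=1, H=3)

step 1: fire α:  (A=4, B=0, C=3, D=4, E=2, F=4, G=4, H=1) → (A=4, B=0, C=3, D=7, E=5, F=4, G=1, H=2)
step 2: fire β:  (A=4, B=0, C=3, D=7, E=5, F=4, G=1, H=2) → (A=2, B=0, C=3, D=10, E=5, F=4, G=1, H=3)
step 3: fire ε:  (A=2, B=0, C=3, D=10, E=5, F=4, G=1, H=3) → (A=2, B=3, C=3, D=10, E=4, F=4, G=1, H=3)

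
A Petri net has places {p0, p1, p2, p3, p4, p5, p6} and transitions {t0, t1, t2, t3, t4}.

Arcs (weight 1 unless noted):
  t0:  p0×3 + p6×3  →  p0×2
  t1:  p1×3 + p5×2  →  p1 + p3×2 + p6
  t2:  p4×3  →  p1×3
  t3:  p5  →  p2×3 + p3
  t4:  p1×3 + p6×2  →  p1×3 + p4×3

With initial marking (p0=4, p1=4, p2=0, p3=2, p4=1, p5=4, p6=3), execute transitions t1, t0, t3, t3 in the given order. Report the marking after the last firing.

(p0=3, p1=2, p2=6, p3=6, p4=1, p5=0, p6=1)

step 1: fire t1:  (p0=4, p1=4, p2=0, p3=2, p4=1, p5=4, p6=3) → (p0=4, p1=2, p2=0, p3=4, p4=1, p5=2, p6=4)
step 2: fire t0:  (p0=4, p1=2, p2=0, p3=4, p4=1, p5=2, p6=4) → (p0=3, p1=2, p2=0, p3=4, p4=1, p5=2, p6=1)
step 3: fire t3:  (p0=3, p1=2, p2=0, p3=4, p4=1, p5=2, p6=1) → (p0=3, p1=2, p2=3, p3=5, p4=1, p5=1, p6=1)
step 4: fire t3:  (p0=3, p1=2, p2=3, p3=5, p4=1, p5=1, p6=1) → (p0=3, p1=2, p2=6, p3=6, p4=1, p5=0, p6=1)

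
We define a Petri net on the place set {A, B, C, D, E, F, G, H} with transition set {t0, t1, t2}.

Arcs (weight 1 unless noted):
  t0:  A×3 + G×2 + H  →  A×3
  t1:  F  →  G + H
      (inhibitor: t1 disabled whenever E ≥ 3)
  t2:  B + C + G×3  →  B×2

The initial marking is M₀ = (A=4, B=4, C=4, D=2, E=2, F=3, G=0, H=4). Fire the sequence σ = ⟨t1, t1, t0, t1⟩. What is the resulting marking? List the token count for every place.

(A=4, B=4, C=4, D=2, E=2, F=0, G=1, H=6)

step 1: fire t1:  (A=4, B=4, C=4, D=2, E=2, F=3, G=0, H=4) → (A=4, B=4, C=4, D=2, E=2, F=2, G=1, H=5)
step 2: fire t1:  (A=4, B=4, C=4, D=2, E=2, F=2, G=1, H=5) → (A=4, B=4, C=4, D=2, E=2, F=1, G=2, H=6)
step 3: fire t0:  (A=4, B=4, C=4, D=2, E=2, F=1, G=2, H=6) → (A=4, B=4, C=4, D=2, E=2, F=1, G=0, H=5)
step 4: fire t1:  (A=4, B=4, C=4, D=2, E=2, F=1, G=0, H=5) → (A=4, B=4, C=4, D=2, E=2, F=0, G=1, H=6)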